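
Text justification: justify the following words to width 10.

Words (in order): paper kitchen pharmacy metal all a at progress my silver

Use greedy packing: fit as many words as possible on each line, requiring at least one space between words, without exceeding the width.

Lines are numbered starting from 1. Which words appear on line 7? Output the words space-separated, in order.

Answer: my silver

Derivation:
Line 1: ['paper'] (min_width=5, slack=5)
Line 2: ['kitchen'] (min_width=7, slack=3)
Line 3: ['pharmacy'] (min_width=8, slack=2)
Line 4: ['metal', 'all'] (min_width=9, slack=1)
Line 5: ['a', 'at'] (min_width=4, slack=6)
Line 6: ['progress'] (min_width=8, slack=2)
Line 7: ['my', 'silver'] (min_width=9, slack=1)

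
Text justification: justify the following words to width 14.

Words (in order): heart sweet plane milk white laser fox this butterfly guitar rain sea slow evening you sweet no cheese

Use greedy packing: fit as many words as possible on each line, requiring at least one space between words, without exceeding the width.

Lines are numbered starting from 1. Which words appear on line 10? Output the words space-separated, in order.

Line 1: ['heart', 'sweet'] (min_width=11, slack=3)
Line 2: ['plane', 'milk'] (min_width=10, slack=4)
Line 3: ['white', 'laser'] (min_width=11, slack=3)
Line 4: ['fox', 'this'] (min_width=8, slack=6)
Line 5: ['butterfly'] (min_width=9, slack=5)
Line 6: ['guitar', 'rain'] (min_width=11, slack=3)
Line 7: ['sea', 'slow'] (min_width=8, slack=6)
Line 8: ['evening', 'you'] (min_width=11, slack=3)
Line 9: ['sweet', 'no'] (min_width=8, slack=6)
Line 10: ['cheese'] (min_width=6, slack=8)

Answer: cheese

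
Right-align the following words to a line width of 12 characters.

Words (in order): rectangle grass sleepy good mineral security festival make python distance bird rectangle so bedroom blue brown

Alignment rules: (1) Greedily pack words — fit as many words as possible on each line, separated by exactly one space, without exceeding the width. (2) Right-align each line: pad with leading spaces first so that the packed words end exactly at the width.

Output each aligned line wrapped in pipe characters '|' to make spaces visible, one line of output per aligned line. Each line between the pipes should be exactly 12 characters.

Answer: |   rectangle|
|grass sleepy|
|good mineral|
|    security|
|    festival|
| make python|
|    distance|
|        bird|
|rectangle so|
|bedroom blue|
|       brown|

Derivation:
Line 1: ['rectangle'] (min_width=9, slack=3)
Line 2: ['grass', 'sleepy'] (min_width=12, slack=0)
Line 3: ['good', 'mineral'] (min_width=12, slack=0)
Line 4: ['security'] (min_width=8, slack=4)
Line 5: ['festival'] (min_width=8, slack=4)
Line 6: ['make', 'python'] (min_width=11, slack=1)
Line 7: ['distance'] (min_width=8, slack=4)
Line 8: ['bird'] (min_width=4, slack=8)
Line 9: ['rectangle', 'so'] (min_width=12, slack=0)
Line 10: ['bedroom', 'blue'] (min_width=12, slack=0)
Line 11: ['brown'] (min_width=5, slack=7)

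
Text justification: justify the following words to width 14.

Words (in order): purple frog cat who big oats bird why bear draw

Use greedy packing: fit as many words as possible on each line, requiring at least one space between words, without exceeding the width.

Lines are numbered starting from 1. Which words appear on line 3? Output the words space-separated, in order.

Answer: oats bird why

Derivation:
Line 1: ['purple', 'frog'] (min_width=11, slack=3)
Line 2: ['cat', 'who', 'big'] (min_width=11, slack=3)
Line 3: ['oats', 'bird', 'why'] (min_width=13, slack=1)
Line 4: ['bear', 'draw'] (min_width=9, slack=5)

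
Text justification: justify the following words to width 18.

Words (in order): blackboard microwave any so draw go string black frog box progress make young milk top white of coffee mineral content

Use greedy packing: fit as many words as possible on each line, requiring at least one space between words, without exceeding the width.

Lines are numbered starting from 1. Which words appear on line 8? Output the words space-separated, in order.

Answer: mineral content

Derivation:
Line 1: ['blackboard'] (min_width=10, slack=8)
Line 2: ['microwave', 'any', 'so'] (min_width=16, slack=2)
Line 3: ['draw', 'go', 'string'] (min_width=14, slack=4)
Line 4: ['black', 'frog', 'box'] (min_width=14, slack=4)
Line 5: ['progress', 'make'] (min_width=13, slack=5)
Line 6: ['young', 'milk', 'top'] (min_width=14, slack=4)
Line 7: ['white', 'of', 'coffee'] (min_width=15, slack=3)
Line 8: ['mineral', 'content'] (min_width=15, slack=3)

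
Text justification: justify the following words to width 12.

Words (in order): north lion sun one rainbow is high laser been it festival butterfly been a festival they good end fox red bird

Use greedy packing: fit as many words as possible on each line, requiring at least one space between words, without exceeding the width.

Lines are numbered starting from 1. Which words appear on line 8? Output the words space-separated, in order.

Answer: been a

Derivation:
Line 1: ['north', 'lion'] (min_width=10, slack=2)
Line 2: ['sun', 'one'] (min_width=7, slack=5)
Line 3: ['rainbow', 'is'] (min_width=10, slack=2)
Line 4: ['high', 'laser'] (min_width=10, slack=2)
Line 5: ['been', 'it'] (min_width=7, slack=5)
Line 6: ['festival'] (min_width=8, slack=4)
Line 7: ['butterfly'] (min_width=9, slack=3)
Line 8: ['been', 'a'] (min_width=6, slack=6)
Line 9: ['festival'] (min_width=8, slack=4)
Line 10: ['they', 'good'] (min_width=9, slack=3)
Line 11: ['end', 'fox', 'red'] (min_width=11, slack=1)
Line 12: ['bird'] (min_width=4, slack=8)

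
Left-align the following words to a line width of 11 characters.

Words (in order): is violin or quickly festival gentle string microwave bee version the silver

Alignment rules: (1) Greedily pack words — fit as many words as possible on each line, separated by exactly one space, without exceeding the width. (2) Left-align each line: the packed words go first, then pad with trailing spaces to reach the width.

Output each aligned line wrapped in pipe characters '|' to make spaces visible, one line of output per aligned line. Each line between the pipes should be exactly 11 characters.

Answer: |is violin  |
|or quickly |
|festival   |
|gentle     |
|string     |
|microwave  |
|bee version|
|the silver |

Derivation:
Line 1: ['is', 'violin'] (min_width=9, slack=2)
Line 2: ['or', 'quickly'] (min_width=10, slack=1)
Line 3: ['festival'] (min_width=8, slack=3)
Line 4: ['gentle'] (min_width=6, slack=5)
Line 5: ['string'] (min_width=6, slack=5)
Line 6: ['microwave'] (min_width=9, slack=2)
Line 7: ['bee', 'version'] (min_width=11, slack=0)
Line 8: ['the', 'silver'] (min_width=10, slack=1)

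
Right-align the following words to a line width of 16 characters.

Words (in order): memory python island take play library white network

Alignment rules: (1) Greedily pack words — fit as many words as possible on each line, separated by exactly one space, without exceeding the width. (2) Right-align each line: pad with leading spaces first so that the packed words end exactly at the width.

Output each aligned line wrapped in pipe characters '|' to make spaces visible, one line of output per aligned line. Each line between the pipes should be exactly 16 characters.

Line 1: ['memory', 'python'] (min_width=13, slack=3)
Line 2: ['island', 'take', 'play'] (min_width=16, slack=0)
Line 3: ['library', 'white'] (min_width=13, slack=3)
Line 4: ['network'] (min_width=7, slack=9)

Answer: |   memory python|
|island take play|
|   library white|
|         network|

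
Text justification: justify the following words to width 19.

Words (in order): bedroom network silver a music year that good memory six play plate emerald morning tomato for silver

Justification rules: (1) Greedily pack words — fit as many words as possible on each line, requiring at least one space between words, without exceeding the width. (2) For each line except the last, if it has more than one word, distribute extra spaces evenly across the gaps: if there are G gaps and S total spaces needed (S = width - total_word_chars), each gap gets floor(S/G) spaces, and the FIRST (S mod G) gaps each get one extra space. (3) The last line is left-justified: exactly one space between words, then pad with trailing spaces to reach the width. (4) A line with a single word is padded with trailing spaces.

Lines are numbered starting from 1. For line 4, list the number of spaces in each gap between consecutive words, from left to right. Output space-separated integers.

Answer: 4 3

Derivation:
Line 1: ['bedroom', 'network'] (min_width=15, slack=4)
Line 2: ['silver', 'a', 'music', 'year'] (min_width=19, slack=0)
Line 3: ['that', 'good', 'memory'] (min_width=16, slack=3)
Line 4: ['six', 'play', 'plate'] (min_width=14, slack=5)
Line 5: ['emerald', 'morning'] (min_width=15, slack=4)
Line 6: ['tomato', 'for', 'silver'] (min_width=17, slack=2)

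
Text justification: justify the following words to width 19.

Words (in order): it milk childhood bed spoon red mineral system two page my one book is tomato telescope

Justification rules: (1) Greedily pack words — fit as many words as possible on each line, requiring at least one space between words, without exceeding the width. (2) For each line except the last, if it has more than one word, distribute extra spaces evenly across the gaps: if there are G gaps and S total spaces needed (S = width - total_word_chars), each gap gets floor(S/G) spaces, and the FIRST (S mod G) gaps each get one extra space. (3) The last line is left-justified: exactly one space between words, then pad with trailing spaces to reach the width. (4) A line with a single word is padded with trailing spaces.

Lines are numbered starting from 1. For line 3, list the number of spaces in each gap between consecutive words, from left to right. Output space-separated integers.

Answer: 2 1

Derivation:
Line 1: ['it', 'milk', 'childhood'] (min_width=17, slack=2)
Line 2: ['bed', 'spoon', 'red'] (min_width=13, slack=6)
Line 3: ['mineral', 'system', 'two'] (min_width=18, slack=1)
Line 4: ['page', 'my', 'one', 'book', 'is'] (min_width=19, slack=0)
Line 5: ['tomato', 'telescope'] (min_width=16, slack=3)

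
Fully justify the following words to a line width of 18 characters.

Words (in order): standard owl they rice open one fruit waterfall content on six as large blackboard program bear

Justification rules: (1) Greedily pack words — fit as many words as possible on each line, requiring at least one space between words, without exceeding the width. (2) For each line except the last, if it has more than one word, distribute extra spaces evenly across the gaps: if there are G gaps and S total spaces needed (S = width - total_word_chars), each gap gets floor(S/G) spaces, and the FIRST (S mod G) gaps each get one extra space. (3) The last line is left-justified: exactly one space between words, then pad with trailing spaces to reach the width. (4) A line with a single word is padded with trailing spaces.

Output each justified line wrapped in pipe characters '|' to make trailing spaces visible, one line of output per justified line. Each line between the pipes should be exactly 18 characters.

Line 1: ['standard', 'owl', 'they'] (min_width=17, slack=1)
Line 2: ['rice', 'open', 'one'] (min_width=13, slack=5)
Line 3: ['fruit', 'waterfall'] (min_width=15, slack=3)
Line 4: ['content', 'on', 'six', 'as'] (min_width=17, slack=1)
Line 5: ['large', 'blackboard'] (min_width=16, slack=2)
Line 6: ['program', 'bear'] (min_width=12, slack=6)

Answer: |standard  owl they|
|rice    open   one|
|fruit    waterfall|
|content  on six as|
|large   blackboard|
|program bear      |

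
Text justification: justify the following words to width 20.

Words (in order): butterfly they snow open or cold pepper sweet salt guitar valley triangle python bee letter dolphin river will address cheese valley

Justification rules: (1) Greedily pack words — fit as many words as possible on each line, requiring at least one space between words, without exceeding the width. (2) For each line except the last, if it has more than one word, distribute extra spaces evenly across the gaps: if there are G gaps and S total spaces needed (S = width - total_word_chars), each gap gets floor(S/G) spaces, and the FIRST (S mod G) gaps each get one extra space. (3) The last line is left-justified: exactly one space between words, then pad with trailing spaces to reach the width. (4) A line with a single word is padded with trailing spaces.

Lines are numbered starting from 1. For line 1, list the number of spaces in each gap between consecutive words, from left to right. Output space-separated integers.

Answer: 2 1

Derivation:
Line 1: ['butterfly', 'they', 'snow'] (min_width=19, slack=1)
Line 2: ['open', 'or', 'cold', 'pepper'] (min_width=19, slack=1)
Line 3: ['sweet', 'salt', 'guitar'] (min_width=17, slack=3)
Line 4: ['valley', 'triangle'] (min_width=15, slack=5)
Line 5: ['python', 'bee', 'letter'] (min_width=17, slack=3)
Line 6: ['dolphin', 'river', 'will'] (min_width=18, slack=2)
Line 7: ['address', 'cheese'] (min_width=14, slack=6)
Line 8: ['valley'] (min_width=6, slack=14)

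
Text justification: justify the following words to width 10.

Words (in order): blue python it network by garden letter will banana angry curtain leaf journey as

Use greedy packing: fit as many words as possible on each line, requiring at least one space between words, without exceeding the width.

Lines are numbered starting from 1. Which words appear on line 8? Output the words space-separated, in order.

Answer: angry

Derivation:
Line 1: ['blue'] (min_width=4, slack=6)
Line 2: ['python', 'it'] (min_width=9, slack=1)
Line 3: ['network', 'by'] (min_width=10, slack=0)
Line 4: ['garden'] (min_width=6, slack=4)
Line 5: ['letter'] (min_width=6, slack=4)
Line 6: ['will'] (min_width=4, slack=6)
Line 7: ['banana'] (min_width=6, slack=4)
Line 8: ['angry'] (min_width=5, slack=5)
Line 9: ['curtain'] (min_width=7, slack=3)
Line 10: ['leaf'] (min_width=4, slack=6)
Line 11: ['journey', 'as'] (min_width=10, slack=0)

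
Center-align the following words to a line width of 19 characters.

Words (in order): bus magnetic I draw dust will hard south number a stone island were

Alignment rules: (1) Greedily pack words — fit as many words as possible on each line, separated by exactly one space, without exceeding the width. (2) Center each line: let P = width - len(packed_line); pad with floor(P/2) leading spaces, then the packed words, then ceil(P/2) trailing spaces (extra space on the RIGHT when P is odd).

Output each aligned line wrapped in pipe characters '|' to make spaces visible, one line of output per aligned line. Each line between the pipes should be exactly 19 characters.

Answer: |bus magnetic I draw|
|  dust will hard   |
|  south number a   |
| stone island were |

Derivation:
Line 1: ['bus', 'magnetic', 'I', 'draw'] (min_width=19, slack=0)
Line 2: ['dust', 'will', 'hard'] (min_width=14, slack=5)
Line 3: ['south', 'number', 'a'] (min_width=14, slack=5)
Line 4: ['stone', 'island', 'were'] (min_width=17, slack=2)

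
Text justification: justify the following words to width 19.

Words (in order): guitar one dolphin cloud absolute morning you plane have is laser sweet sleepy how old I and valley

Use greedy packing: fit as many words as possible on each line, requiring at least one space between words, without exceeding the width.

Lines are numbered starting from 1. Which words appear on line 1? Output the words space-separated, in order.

Line 1: ['guitar', 'one', 'dolphin'] (min_width=18, slack=1)
Line 2: ['cloud', 'absolute'] (min_width=14, slack=5)
Line 3: ['morning', 'you', 'plane'] (min_width=17, slack=2)
Line 4: ['have', 'is', 'laser', 'sweet'] (min_width=19, slack=0)
Line 5: ['sleepy', 'how', 'old', 'I'] (min_width=16, slack=3)
Line 6: ['and', 'valley'] (min_width=10, slack=9)

Answer: guitar one dolphin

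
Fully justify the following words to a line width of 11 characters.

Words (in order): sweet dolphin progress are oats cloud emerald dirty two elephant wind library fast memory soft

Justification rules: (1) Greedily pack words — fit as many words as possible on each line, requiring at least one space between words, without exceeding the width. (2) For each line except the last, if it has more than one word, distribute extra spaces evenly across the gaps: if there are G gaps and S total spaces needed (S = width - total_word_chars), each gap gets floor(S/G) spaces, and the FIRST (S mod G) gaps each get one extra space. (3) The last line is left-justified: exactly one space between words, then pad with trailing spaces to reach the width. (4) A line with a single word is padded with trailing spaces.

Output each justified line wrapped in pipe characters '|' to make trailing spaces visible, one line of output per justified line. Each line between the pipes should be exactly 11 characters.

Line 1: ['sweet'] (min_width=5, slack=6)
Line 2: ['dolphin'] (min_width=7, slack=4)
Line 3: ['progress'] (min_width=8, slack=3)
Line 4: ['are', 'oats'] (min_width=8, slack=3)
Line 5: ['cloud'] (min_width=5, slack=6)
Line 6: ['emerald'] (min_width=7, slack=4)
Line 7: ['dirty', 'two'] (min_width=9, slack=2)
Line 8: ['elephant'] (min_width=8, slack=3)
Line 9: ['wind'] (min_width=4, slack=7)
Line 10: ['library'] (min_width=7, slack=4)
Line 11: ['fast', 'memory'] (min_width=11, slack=0)
Line 12: ['soft'] (min_width=4, slack=7)

Answer: |sweet      |
|dolphin    |
|progress   |
|are    oats|
|cloud      |
|emerald    |
|dirty   two|
|elephant   |
|wind       |
|library    |
|fast memory|
|soft       |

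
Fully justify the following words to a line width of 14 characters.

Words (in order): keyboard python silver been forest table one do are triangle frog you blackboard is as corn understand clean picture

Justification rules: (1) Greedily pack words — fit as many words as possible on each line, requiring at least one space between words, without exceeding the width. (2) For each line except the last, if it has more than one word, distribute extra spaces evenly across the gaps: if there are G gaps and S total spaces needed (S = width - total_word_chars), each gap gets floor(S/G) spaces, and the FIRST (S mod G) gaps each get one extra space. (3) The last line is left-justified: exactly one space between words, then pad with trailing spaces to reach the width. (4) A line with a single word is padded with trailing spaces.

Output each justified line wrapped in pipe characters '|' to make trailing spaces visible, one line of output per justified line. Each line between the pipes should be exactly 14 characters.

Answer: |keyboard      |
|python  silver|
|been    forest|
|table  one  do|
|are   triangle|
|frog       you|
|blackboard  is|
|as        corn|
|understand    |
|clean picture |

Derivation:
Line 1: ['keyboard'] (min_width=8, slack=6)
Line 2: ['python', 'silver'] (min_width=13, slack=1)
Line 3: ['been', 'forest'] (min_width=11, slack=3)
Line 4: ['table', 'one', 'do'] (min_width=12, slack=2)
Line 5: ['are', 'triangle'] (min_width=12, slack=2)
Line 6: ['frog', 'you'] (min_width=8, slack=6)
Line 7: ['blackboard', 'is'] (min_width=13, slack=1)
Line 8: ['as', 'corn'] (min_width=7, slack=7)
Line 9: ['understand'] (min_width=10, slack=4)
Line 10: ['clean', 'picture'] (min_width=13, slack=1)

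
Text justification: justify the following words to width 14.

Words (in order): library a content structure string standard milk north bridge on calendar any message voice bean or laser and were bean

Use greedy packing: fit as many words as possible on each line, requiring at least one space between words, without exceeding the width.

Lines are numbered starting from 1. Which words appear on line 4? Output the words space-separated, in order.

Line 1: ['library', 'a'] (min_width=9, slack=5)
Line 2: ['content'] (min_width=7, slack=7)
Line 3: ['structure'] (min_width=9, slack=5)
Line 4: ['string'] (min_width=6, slack=8)
Line 5: ['standard', 'milk'] (min_width=13, slack=1)
Line 6: ['north', 'bridge'] (min_width=12, slack=2)
Line 7: ['on', 'calendar'] (min_width=11, slack=3)
Line 8: ['any', 'message'] (min_width=11, slack=3)
Line 9: ['voice', 'bean', 'or'] (min_width=13, slack=1)
Line 10: ['laser', 'and', 'were'] (min_width=14, slack=0)
Line 11: ['bean'] (min_width=4, slack=10)

Answer: string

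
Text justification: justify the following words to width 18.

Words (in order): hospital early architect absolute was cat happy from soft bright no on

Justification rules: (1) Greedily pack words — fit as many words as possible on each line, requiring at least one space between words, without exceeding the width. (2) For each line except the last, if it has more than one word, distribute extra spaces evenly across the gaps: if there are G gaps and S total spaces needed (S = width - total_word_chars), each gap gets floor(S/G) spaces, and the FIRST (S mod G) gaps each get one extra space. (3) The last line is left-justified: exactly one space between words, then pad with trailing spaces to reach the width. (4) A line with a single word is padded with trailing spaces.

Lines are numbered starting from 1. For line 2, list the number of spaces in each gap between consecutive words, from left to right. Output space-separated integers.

Answer: 1

Derivation:
Line 1: ['hospital', 'early'] (min_width=14, slack=4)
Line 2: ['architect', 'absolute'] (min_width=18, slack=0)
Line 3: ['was', 'cat', 'happy', 'from'] (min_width=18, slack=0)
Line 4: ['soft', 'bright', 'no', 'on'] (min_width=17, slack=1)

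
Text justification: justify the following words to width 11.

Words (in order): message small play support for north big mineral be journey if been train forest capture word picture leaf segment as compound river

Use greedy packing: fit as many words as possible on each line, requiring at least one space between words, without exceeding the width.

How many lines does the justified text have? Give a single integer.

Line 1: ['message'] (min_width=7, slack=4)
Line 2: ['small', 'play'] (min_width=10, slack=1)
Line 3: ['support', 'for'] (min_width=11, slack=0)
Line 4: ['north', 'big'] (min_width=9, slack=2)
Line 5: ['mineral', 'be'] (min_width=10, slack=1)
Line 6: ['journey', 'if'] (min_width=10, slack=1)
Line 7: ['been', 'train'] (min_width=10, slack=1)
Line 8: ['forest'] (min_width=6, slack=5)
Line 9: ['capture'] (min_width=7, slack=4)
Line 10: ['word'] (min_width=4, slack=7)
Line 11: ['picture'] (min_width=7, slack=4)
Line 12: ['leaf'] (min_width=4, slack=7)
Line 13: ['segment', 'as'] (min_width=10, slack=1)
Line 14: ['compound'] (min_width=8, slack=3)
Line 15: ['river'] (min_width=5, slack=6)
Total lines: 15

Answer: 15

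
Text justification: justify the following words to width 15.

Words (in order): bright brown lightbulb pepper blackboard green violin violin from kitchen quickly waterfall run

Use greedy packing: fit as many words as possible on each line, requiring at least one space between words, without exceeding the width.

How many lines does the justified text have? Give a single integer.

Line 1: ['bright', 'brown'] (min_width=12, slack=3)
Line 2: ['lightbulb'] (min_width=9, slack=6)
Line 3: ['pepper'] (min_width=6, slack=9)
Line 4: ['blackboard'] (min_width=10, slack=5)
Line 5: ['green', 'violin'] (min_width=12, slack=3)
Line 6: ['violin', 'from'] (min_width=11, slack=4)
Line 7: ['kitchen', 'quickly'] (min_width=15, slack=0)
Line 8: ['waterfall', 'run'] (min_width=13, slack=2)
Total lines: 8

Answer: 8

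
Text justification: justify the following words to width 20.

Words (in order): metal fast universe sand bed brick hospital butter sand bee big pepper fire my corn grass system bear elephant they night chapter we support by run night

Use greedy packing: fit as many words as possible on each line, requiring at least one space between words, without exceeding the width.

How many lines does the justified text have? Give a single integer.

Line 1: ['metal', 'fast', 'universe'] (min_width=19, slack=1)
Line 2: ['sand', 'bed', 'brick'] (min_width=14, slack=6)
Line 3: ['hospital', 'butter', 'sand'] (min_width=20, slack=0)
Line 4: ['bee', 'big', 'pepper', 'fire'] (min_width=19, slack=1)
Line 5: ['my', 'corn', 'grass', 'system'] (min_width=20, slack=0)
Line 6: ['bear', 'elephant', 'they'] (min_width=18, slack=2)
Line 7: ['night', 'chapter', 'we'] (min_width=16, slack=4)
Line 8: ['support', 'by', 'run', 'night'] (min_width=20, slack=0)
Total lines: 8

Answer: 8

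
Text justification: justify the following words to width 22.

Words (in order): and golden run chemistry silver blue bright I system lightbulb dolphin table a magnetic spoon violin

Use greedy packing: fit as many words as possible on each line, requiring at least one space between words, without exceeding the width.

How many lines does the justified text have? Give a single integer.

Answer: 6

Derivation:
Line 1: ['and', 'golden', 'run'] (min_width=14, slack=8)
Line 2: ['chemistry', 'silver', 'blue'] (min_width=21, slack=1)
Line 3: ['bright', 'I', 'system'] (min_width=15, slack=7)
Line 4: ['lightbulb', 'dolphin'] (min_width=17, slack=5)
Line 5: ['table', 'a', 'magnetic', 'spoon'] (min_width=22, slack=0)
Line 6: ['violin'] (min_width=6, slack=16)
Total lines: 6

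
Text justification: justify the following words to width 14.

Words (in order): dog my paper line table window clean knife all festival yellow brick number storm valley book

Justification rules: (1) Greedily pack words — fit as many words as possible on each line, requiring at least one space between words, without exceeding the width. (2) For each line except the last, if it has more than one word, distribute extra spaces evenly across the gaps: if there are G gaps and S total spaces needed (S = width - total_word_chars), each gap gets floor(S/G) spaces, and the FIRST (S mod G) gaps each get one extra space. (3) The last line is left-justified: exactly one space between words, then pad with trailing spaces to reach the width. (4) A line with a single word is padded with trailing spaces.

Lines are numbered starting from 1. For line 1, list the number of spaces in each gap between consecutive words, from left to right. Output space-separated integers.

Line 1: ['dog', 'my', 'paper'] (min_width=12, slack=2)
Line 2: ['line', 'table'] (min_width=10, slack=4)
Line 3: ['window', 'clean'] (min_width=12, slack=2)
Line 4: ['knife', 'all'] (min_width=9, slack=5)
Line 5: ['festival'] (min_width=8, slack=6)
Line 6: ['yellow', 'brick'] (min_width=12, slack=2)
Line 7: ['number', 'storm'] (min_width=12, slack=2)
Line 8: ['valley', 'book'] (min_width=11, slack=3)

Answer: 2 2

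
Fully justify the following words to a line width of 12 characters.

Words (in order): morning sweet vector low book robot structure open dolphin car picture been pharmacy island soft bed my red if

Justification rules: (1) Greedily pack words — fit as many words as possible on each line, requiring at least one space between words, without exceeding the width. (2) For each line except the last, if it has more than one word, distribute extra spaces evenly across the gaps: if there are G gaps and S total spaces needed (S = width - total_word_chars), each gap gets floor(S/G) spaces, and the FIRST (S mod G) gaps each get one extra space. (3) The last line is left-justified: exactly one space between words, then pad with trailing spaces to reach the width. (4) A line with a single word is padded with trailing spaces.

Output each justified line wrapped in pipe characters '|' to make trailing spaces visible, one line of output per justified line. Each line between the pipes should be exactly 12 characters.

Line 1: ['morning'] (min_width=7, slack=5)
Line 2: ['sweet', 'vector'] (min_width=12, slack=0)
Line 3: ['low', 'book'] (min_width=8, slack=4)
Line 4: ['robot'] (min_width=5, slack=7)
Line 5: ['structure'] (min_width=9, slack=3)
Line 6: ['open', 'dolphin'] (min_width=12, slack=0)
Line 7: ['car', 'picture'] (min_width=11, slack=1)
Line 8: ['been'] (min_width=4, slack=8)
Line 9: ['pharmacy'] (min_width=8, slack=4)
Line 10: ['island', 'soft'] (min_width=11, slack=1)
Line 11: ['bed', 'my', 'red'] (min_width=10, slack=2)
Line 12: ['if'] (min_width=2, slack=10)

Answer: |morning     |
|sweet vector|
|low     book|
|robot       |
|structure   |
|open dolphin|
|car  picture|
|been        |
|pharmacy    |
|island  soft|
|bed  my  red|
|if          |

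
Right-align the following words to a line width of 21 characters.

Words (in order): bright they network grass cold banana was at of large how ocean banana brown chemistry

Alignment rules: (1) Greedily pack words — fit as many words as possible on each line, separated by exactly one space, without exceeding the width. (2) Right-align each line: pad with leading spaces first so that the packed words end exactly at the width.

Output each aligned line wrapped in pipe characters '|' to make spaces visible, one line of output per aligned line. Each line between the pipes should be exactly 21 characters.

Line 1: ['bright', 'they', 'network'] (min_width=19, slack=2)
Line 2: ['grass', 'cold', 'banana', 'was'] (min_width=21, slack=0)
Line 3: ['at', 'of', 'large', 'how', 'ocean'] (min_width=21, slack=0)
Line 4: ['banana', 'brown'] (min_width=12, slack=9)
Line 5: ['chemistry'] (min_width=9, slack=12)

Answer: |  bright they network|
|grass cold banana was|
|at of large how ocean|
|         banana brown|
|            chemistry|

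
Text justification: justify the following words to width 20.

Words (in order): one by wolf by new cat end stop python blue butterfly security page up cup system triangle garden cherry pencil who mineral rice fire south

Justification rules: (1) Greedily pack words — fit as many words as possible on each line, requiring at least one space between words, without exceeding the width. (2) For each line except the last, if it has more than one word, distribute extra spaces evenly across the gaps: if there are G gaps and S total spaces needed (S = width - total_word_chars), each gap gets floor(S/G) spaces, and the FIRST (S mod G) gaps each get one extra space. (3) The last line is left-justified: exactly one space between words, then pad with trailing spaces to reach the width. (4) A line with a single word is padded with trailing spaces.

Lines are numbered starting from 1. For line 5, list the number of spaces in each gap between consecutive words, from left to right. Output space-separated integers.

Answer: 6

Derivation:
Line 1: ['one', 'by', 'wolf', 'by', 'new'] (min_width=18, slack=2)
Line 2: ['cat', 'end', 'stop', 'python'] (min_width=19, slack=1)
Line 3: ['blue', 'butterfly'] (min_width=14, slack=6)
Line 4: ['security', 'page', 'up', 'cup'] (min_width=20, slack=0)
Line 5: ['system', 'triangle'] (min_width=15, slack=5)
Line 6: ['garden', 'cherry', 'pencil'] (min_width=20, slack=0)
Line 7: ['who', 'mineral', 'rice'] (min_width=16, slack=4)
Line 8: ['fire', 'south'] (min_width=10, slack=10)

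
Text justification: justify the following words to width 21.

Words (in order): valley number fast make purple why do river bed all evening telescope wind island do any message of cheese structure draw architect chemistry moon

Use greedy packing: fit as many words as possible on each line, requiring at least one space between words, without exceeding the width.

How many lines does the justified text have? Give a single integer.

Line 1: ['valley', 'number', 'fast'] (min_width=18, slack=3)
Line 2: ['make', 'purple', 'why', 'do'] (min_width=18, slack=3)
Line 3: ['river', 'bed', 'all', 'evening'] (min_width=21, slack=0)
Line 4: ['telescope', 'wind', 'island'] (min_width=21, slack=0)
Line 5: ['do', 'any', 'message', 'of'] (min_width=17, slack=4)
Line 6: ['cheese', 'structure', 'draw'] (min_width=21, slack=0)
Line 7: ['architect', 'chemistry'] (min_width=19, slack=2)
Line 8: ['moon'] (min_width=4, slack=17)
Total lines: 8

Answer: 8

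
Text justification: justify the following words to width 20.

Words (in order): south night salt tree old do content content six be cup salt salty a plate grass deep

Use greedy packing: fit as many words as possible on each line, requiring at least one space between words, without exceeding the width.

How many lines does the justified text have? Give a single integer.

Line 1: ['south', 'night', 'salt'] (min_width=16, slack=4)
Line 2: ['tree', 'old', 'do', 'content'] (min_width=19, slack=1)
Line 3: ['content', 'six', 'be', 'cup'] (min_width=18, slack=2)
Line 4: ['salt', 'salty', 'a', 'plate'] (min_width=18, slack=2)
Line 5: ['grass', 'deep'] (min_width=10, slack=10)
Total lines: 5

Answer: 5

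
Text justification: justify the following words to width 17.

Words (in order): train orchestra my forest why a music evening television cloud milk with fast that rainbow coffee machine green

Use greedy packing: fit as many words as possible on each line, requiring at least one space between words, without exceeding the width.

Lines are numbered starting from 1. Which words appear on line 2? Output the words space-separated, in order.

Answer: my forest why a

Derivation:
Line 1: ['train', 'orchestra'] (min_width=15, slack=2)
Line 2: ['my', 'forest', 'why', 'a'] (min_width=15, slack=2)
Line 3: ['music', 'evening'] (min_width=13, slack=4)
Line 4: ['television', 'cloud'] (min_width=16, slack=1)
Line 5: ['milk', 'with', 'fast'] (min_width=14, slack=3)
Line 6: ['that', 'rainbow'] (min_width=12, slack=5)
Line 7: ['coffee', 'machine'] (min_width=14, slack=3)
Line 8: ['green'] (min_width=5, slack=12)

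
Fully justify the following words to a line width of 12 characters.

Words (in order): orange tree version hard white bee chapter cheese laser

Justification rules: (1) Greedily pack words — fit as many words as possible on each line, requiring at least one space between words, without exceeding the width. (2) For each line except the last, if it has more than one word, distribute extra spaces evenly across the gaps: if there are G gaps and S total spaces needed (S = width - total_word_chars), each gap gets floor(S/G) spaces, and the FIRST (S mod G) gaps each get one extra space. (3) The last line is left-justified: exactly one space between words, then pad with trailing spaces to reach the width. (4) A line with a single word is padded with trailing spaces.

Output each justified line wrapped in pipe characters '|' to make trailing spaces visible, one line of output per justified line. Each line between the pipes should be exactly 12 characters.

Answer: |orange  tree|
|version hard|
|white    bee|
|chapter     |
|cheese laser|

Derivation:
Line 1: ['orange', 'tree'] (min_width=11, slack=1)
Line 2: ['version', 'hard'] (min_width=12, slack=0)
Line 3: ['white', 'bee'] (min_width=9, slack=3)
Line 4: ['chapter'] (min_width=7, slack=5)
Line 5: ['cheese', 'laser'] (min_width=12, slack=0)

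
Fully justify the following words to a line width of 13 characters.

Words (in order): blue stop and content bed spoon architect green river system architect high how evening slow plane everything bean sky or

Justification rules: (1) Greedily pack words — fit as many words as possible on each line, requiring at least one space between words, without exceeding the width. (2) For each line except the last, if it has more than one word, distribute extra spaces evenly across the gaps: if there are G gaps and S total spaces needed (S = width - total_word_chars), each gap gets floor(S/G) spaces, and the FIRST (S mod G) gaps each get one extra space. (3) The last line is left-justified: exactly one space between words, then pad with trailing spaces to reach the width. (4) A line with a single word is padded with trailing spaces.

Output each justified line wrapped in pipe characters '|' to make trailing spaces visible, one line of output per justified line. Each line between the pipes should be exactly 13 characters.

Line 1: ['blue', 'stop', 'and'] (min_width=13, slack=0)
Line 2: ['content', 'bed'] (min_width=11, slack=2)
Line 3: ['spoon'] (min_width=5, slack=8)
Line 4: ['architect'] (min_width=9, slack=4)
Line 5: ['green', 'river'] (min_width=11, slack=2)
Line 6: ['system'] (min_width=6, slack=7)
Line 7: ['architect'] (min_width=9, slack=4)
Line 8: ['high', 'how'] (min_width=8, slack=5)
Line 9: ['evening', 'slow'] (min_width=12, slack=1)
Line 10: ['plane'] (min_width=5, slack=8)
Line 11: ['everything'] (min_width=10, slack=3)
Line 12: ['bean', 'sky', 'or'] (min_width=11, slack=2)

Answer: |blue stop and|
|content   bed|
|spoon        |
|architect    |
|green   river|
|system       |
|architect    |
|high      how|
|evening  slow|
|plane        |
|everything   |
|bean sky or  |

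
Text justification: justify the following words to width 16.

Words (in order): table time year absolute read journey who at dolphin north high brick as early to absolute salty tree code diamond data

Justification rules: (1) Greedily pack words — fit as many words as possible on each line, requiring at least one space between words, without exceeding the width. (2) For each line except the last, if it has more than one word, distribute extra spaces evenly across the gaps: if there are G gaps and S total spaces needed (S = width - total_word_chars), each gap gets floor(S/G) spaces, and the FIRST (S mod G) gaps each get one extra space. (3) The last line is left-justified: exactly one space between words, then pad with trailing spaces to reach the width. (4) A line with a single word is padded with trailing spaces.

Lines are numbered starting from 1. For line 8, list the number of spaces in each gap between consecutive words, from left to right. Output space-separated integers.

Answer: 8

Derivation:
Line 1: ['table', 'time', 'year'] (min_width=15, slack=1)
Line 2: ['absolute', 'read'] (min_width=13, slack=3)
Line 3: ['journey', 'who', 'at'] (min_width=14, slack=2)
Line 4: ['dolphin', 'north'] (min_width=13, slack=3)
Line 5: ['high', 'brick', 'as'] (min_width=13, slack=3)
Line 6: ['early', 'to'] (min_width=8, slack=8)
Line 7: ['absolute', 'salty'] (min_width=14, slack=2)
Line 8: ['tree', 'code'] (min_width=9, slack=7)
Line 9: ['diamond', 'data'] (min_width=12, slack=4)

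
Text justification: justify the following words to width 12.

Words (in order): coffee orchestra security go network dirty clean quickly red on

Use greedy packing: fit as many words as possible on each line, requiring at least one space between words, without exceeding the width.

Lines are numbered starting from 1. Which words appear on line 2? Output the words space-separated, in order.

Answer: orchestra

Derivation:
Line 1: ['coffee'] (min_width=6, slack=6)
Line 2: ['orchestra'] (min_width=9, slack=3)
Line 3: ['security', 'go'] (min_width=11, slack=1)
Line 4: ['network'] (min_width=7, slack=5)
Line 5: ['dirty', 'clean'] (min_width=11, slack=1)
Line 6: ['quickly', 'red'] (min_width=11, slack=1)
Line 7: ['on'] (min_width=2, slack=10)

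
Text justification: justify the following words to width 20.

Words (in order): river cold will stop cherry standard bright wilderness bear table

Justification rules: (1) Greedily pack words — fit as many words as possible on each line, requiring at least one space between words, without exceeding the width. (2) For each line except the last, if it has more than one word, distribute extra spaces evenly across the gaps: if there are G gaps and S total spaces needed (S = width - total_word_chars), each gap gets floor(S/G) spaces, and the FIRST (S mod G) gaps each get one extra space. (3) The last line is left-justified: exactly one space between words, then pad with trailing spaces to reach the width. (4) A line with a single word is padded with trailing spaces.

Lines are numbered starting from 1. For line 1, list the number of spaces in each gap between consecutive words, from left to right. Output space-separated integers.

Line 1: ['river', 'cold', 'will', 'stop'] (min_width=20, slack=0)
Line 2: ['cherry', 'standard'] (min_width=15, slack=5)
Line 3: ['bright', 'wilderness'] (min_width=17, slack=3)
Line 4: ['bear', 'table'] (min_width=10, slack=10)

Answer: 1 1 1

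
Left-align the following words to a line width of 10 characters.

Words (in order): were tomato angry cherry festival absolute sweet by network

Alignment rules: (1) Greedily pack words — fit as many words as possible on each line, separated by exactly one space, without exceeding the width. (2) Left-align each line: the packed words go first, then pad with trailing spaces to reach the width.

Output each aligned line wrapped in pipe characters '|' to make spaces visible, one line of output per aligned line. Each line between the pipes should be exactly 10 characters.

Line 1: ['were'] (min_width=4, slack=6)
Line 2: ['tomato'] (min_width=6, slack=4)
Line 3: ['angry'] (min_width=5, slack=5)
Line 4: ['cherry'] (min_width=6, slack=4)
Line 5: ['festival'] (min_width=8, slack=2)
Line 6: ['absolute'] (min_width=8, slack=2)
Line 7: ['sweet', 'by'] (min_width=8, slack=2)
Line 8: ['network'] (min_width=7, slack=3)

Answer: |were      |
|tomato    |
|angry     |
|cherry    |
|festival  |
|absolute  |
|sweet by  |
|network   |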